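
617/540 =617/540 = 1.14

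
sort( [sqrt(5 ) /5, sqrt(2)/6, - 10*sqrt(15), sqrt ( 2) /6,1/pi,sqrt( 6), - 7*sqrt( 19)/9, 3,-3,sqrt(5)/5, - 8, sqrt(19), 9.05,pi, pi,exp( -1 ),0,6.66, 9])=[ - 10 *sqrt(15 ), - 8, - 7*sqrt( 19)/9,-3,  0, sqrt (2)/6, sqrt(2)/6 , 1/pi, exp(-1),sqrt(5)/5, sqrt(5) /5, sqrt( 6 ),3, pi  ,  pi,  sqrt(19), 6.66,9,  9.05 ]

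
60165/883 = 68 +121/883  =  68.14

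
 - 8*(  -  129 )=1032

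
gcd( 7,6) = 1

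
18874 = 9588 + 9286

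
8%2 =0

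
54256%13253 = 1244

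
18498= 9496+9002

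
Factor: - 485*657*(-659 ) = 209987055 = 3^2 * 5^1*73^1*97^1*659^1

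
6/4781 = 6/4781 = 0.00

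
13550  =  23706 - 10156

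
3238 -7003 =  - 3765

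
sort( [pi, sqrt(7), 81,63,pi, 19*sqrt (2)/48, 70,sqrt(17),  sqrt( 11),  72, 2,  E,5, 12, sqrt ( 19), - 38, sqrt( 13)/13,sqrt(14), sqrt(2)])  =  [ - 38,sqrt(13 )/13, 19*sqrt( 2)/48, sqrt (2),2 , sqrt(7), E,pi,pi,  sqrt (11) , sqrt(14 )  ,  sqrt(17 ), sqrt (19), 5, 12, 63, 70,72,81 ] 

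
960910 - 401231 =559679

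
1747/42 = 41 + 25/42 = 41.60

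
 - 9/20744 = - 1 + 20735/20744 = -  0.00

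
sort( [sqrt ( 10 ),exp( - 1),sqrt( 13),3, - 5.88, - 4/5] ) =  [ - 5.88, - 4/5 , exp( - 1 ),3,sqrt(10 ), sqrt ( 13)] 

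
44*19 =836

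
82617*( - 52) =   -  4296084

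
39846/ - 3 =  - 13282/1 = - 13282.00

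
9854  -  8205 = 1649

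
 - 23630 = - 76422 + 52792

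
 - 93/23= - 93/23 = - 4.04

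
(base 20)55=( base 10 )105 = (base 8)151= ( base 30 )3f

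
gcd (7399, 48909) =7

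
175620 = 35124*5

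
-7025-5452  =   - 12477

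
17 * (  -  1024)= - 17408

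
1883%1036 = 847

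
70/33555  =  14/6711=0.00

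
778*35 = 27230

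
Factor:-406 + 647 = 241^1=241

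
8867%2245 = 2132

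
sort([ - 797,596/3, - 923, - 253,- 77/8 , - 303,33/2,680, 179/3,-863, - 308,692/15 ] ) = [ - 923, - 863, - 797, - 308, - 303, - 253, - 77/8,33/2,692/15,179/3, 596/3,  680]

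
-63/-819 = 1/13 = 0.08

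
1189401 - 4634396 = - 3444995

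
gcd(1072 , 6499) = 67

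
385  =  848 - 463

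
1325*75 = 99375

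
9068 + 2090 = 11158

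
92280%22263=3228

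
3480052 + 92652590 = 96132642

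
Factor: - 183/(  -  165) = 61/55 = 5^ ( - 1)*11^ ( - 1 )*61^1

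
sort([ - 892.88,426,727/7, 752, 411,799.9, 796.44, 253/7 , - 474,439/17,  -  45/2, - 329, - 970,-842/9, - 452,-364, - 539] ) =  [  -  970,-892.88,-539,- 474, - 452, - 364,-329 , - 842/9, - 45/2,439/17,  253/7,727/7, 411,426 , 752,796.44  ,  799.9] 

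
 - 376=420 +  - 796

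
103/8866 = 103/8866 = 0.01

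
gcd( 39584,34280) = 8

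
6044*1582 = 9561608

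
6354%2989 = 376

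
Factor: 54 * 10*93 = 2^2*3^4*5^1*31^1=50220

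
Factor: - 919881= - 3^2*179^1*571^1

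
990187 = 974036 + 16151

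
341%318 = 23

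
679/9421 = 679/9421 = 0.07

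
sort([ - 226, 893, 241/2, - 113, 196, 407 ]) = [ - 226, - 113, 241/2, 196,407,893]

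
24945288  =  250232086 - 225286798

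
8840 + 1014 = 9854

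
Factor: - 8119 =- 23^1*353^1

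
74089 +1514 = 75603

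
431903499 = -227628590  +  659532089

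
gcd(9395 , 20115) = 5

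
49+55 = 104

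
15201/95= 160 + 1/95=160.01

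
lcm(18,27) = 54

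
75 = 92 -17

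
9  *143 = 1287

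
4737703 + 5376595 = 10114298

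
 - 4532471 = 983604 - 5516075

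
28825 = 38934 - 10109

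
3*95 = 285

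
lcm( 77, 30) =2310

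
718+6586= 7304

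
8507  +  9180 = 17687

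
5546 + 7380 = 12926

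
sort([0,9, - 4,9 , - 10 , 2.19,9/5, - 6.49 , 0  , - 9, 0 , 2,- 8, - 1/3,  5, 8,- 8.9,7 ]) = [ - 10, - 9, - 8.9, - 8,- 6.49,-4, - 1/3, 0,0, 0,9/5,  2, 2.19,5 , 7 , 8, 9,9]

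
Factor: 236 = 2^2*59^1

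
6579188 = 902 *7294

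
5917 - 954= 4963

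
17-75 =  - 58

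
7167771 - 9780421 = - 2612650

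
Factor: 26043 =3^1*8681^1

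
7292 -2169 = 5123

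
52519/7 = 52519/7 = 7502.71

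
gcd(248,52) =4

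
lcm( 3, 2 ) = 6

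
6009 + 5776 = 11785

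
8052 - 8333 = -281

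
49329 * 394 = 19435626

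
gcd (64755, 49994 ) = 1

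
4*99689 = 398756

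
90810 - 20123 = 70687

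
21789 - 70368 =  - 48579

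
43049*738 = 31770162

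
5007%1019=931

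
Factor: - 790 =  - 2^1*5^1 * 79^1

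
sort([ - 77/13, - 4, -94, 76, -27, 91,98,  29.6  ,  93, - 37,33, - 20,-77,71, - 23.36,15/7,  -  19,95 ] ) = [ - 94, - 77, -37, - 27, - 23.36, - 20, - 19,-77/13 , -4,15/7, 29.6, 33,71,76,91,  93,95,98] 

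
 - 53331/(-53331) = 1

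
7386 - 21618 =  -14232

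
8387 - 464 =7923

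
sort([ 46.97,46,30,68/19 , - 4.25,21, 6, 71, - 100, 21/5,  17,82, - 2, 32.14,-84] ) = [- 100,-84,  -  4.25,  -  2, 68/19,21/5,6,17, 21,30,32.14,  46,46.97,  71, 82 ]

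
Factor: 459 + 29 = 2^3 * 61^1 = 488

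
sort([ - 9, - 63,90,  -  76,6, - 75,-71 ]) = [ - 76, - 75,  -  71, - 63, - 9, 6,90 ]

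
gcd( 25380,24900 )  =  60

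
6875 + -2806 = 4069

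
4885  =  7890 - 3005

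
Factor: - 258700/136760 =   -  995/526 = - 2^(- 1)*5^1*199^1*263^ (-1) 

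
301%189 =112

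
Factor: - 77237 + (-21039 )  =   - 98276  =  -  2^2*79^1 * 311^1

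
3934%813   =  682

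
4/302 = 2/151 = 0.01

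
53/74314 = 53/74314  =  0.00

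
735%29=10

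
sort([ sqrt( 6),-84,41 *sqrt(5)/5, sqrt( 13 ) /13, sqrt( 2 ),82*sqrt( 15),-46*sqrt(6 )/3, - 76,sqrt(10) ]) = [ - 84,  -  76, - 46*sqrt(6 )/3 , sqrt( 13 )/13, sqrt ( 2 ),sqrt (6),sqrt( 10),41*sqrt( 5 )/5,82*sqrt (15)]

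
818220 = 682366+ 135854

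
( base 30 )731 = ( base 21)EA7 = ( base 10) 6391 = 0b1100011110111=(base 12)3847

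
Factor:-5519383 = -1669^1 * 3307^1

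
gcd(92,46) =46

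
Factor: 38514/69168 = 2^(  -  3 )* 7^2*11^( - 1)=49/88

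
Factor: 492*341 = 2^2*3^1*11^1*31^1*41^1 = 167772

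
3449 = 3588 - 139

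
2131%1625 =506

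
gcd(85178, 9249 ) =1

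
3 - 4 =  - 1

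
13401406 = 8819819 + 4581587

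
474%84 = 54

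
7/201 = 7/201 = 0.03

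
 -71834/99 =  - 726 + 40/99 = - 725.60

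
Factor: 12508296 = 2^3*3^1*521179^1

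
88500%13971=4674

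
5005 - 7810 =  -  2805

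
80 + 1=81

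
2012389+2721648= 4734037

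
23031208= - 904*( - 25477 )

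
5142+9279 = 14421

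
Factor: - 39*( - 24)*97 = 2^3*3^2*13^1*97^1 = 90792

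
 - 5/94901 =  - 5/94901 = - 0.00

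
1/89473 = 1/89473 = 0.00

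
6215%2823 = 569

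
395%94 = 19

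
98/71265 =98/71265 =0.00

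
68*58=3944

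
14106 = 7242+6864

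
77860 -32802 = 45058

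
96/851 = 96/851 = 0.11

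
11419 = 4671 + 6748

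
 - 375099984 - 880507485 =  - 1255607469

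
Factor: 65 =5^1 * 13^1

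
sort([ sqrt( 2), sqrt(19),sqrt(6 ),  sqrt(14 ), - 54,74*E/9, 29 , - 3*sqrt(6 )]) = [-54, - 3*sqrt(6 ),sqrt(2 ),sqrt(6 ),sqrt( 14) , sqrt( 19),74 *E/9 , 29] 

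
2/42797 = 2/42797 = 0.00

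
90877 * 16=1454032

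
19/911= 19/911= 0.02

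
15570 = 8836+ 6734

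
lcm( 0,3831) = 0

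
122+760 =882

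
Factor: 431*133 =7^1*19^1*431^1 = 57323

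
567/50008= 81/7144 = 0.01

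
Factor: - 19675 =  - 5^2*787^1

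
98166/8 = 12270 + 3/4=12270.75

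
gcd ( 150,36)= 6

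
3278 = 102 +3176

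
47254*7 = 330778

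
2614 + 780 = 3394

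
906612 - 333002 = 573610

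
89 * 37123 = 3303947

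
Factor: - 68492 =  - 2^2*17123^1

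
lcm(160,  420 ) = 3360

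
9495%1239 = 822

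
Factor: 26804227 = 26804227^1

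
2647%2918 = 2647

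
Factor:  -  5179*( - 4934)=25553186=2^1*2467^1 * 5179^1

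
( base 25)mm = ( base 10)572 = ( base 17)1GB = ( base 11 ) 480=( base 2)1000111100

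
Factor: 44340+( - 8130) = 36210 = 2^1*3^1*5^1 * 17^1*71^1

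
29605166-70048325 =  -40443159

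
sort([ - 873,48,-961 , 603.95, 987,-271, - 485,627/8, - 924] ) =[ - 961,  -  924,-873,-485, - 271,48,627/8, 603.95,987]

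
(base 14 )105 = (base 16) c9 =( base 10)201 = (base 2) 11001001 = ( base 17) BE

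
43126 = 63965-20839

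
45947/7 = 6563+6/7 = 6563.86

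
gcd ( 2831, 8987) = 19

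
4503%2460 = 2043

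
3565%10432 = 3565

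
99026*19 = 1881494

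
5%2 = 1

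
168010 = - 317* ( - 530)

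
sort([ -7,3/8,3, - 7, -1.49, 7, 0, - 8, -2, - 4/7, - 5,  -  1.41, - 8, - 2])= [ - 8, - 8 ,  -  7, - 7, - 5, - 2, - 2, - 1.49,-1.41, - 4/7, 0  ,  3/8,3, 7]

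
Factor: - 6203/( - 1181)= 1181^(  -  1)*6203^1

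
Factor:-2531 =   -  2531^1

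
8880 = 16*555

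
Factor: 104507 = 13^1*8039^1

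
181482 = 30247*6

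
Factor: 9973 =9973^1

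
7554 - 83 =7471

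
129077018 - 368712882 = - 239635864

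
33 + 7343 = 7376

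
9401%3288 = 2825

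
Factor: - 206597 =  - 206597^1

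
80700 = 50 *1614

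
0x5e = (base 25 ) 3j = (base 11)86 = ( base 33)2S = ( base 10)94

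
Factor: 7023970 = 2^1*5^1*23^1*30539^1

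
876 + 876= 1752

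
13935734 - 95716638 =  - 81780904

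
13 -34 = - 21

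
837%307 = 223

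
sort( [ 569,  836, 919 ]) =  [ 569,836,  919 ]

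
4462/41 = 4462/41 = 108.83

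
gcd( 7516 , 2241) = 1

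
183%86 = 11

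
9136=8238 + 898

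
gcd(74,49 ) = 1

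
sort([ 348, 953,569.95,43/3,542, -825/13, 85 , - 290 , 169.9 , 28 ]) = [  -  290, - 825/13,43/3,28,  85,169.9,  348, 542,569.95,953] 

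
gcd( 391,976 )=1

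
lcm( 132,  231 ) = 924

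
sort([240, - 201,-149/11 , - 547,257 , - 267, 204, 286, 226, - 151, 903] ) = [-547,  -  267,-201, -151, - 149/11,204,226 , 240, 257, 286, 903]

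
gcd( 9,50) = 1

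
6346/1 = 6346 = 6346.00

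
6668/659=6668/659 = 10.12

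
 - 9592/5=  - 9592/5 = -1918.40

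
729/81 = 9 = 9.00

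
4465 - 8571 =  - 4106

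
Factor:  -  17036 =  - 2^2*4259^1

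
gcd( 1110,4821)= 3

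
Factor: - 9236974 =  - 2^1 * 1289^1*3583^1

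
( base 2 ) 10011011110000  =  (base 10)9968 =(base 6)114052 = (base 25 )fni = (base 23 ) ij9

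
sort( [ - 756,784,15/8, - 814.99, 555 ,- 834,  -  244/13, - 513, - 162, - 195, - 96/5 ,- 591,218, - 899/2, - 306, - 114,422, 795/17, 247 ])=[ - 834,- 814.99, - 756,-591, - 513, - 899/2,-306, -195, - 162, - 114, -96/5, - 244/13, 15/8, 795/17, 218, 247,  422,555,  784]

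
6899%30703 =6899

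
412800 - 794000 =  - 381200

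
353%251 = 102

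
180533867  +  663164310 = 843698177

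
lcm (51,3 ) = 51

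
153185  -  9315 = 143870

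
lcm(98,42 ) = 294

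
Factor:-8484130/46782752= - 4242065/23391376=- 2^( - 4)*5^1*41^1* 59^( - 1) * 71^( - 1) * 349^ ( - 1)*20693^1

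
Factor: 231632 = 2^4*31^1 * 467^1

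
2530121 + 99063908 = 101594029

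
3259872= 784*4158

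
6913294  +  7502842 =14416136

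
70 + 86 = 156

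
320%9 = 5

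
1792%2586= 1792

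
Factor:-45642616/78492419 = - 2^3*2447^ ( - 1)*32077^( - 1)*5705327^1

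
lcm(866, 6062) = 6062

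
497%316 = 181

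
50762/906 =56 +13/453   =  56.03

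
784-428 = 356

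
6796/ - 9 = -756 + 8/9 = - 755.11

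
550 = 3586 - 3036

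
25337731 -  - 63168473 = 88506204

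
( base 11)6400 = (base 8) 20426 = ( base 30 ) 9CA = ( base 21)J47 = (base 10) 8470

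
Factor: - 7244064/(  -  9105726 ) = 2^4 * 3^1*7^(  -  1) * 25153^1*216803^( - 1) = 1207344/1517621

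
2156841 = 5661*381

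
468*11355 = 5314140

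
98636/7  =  98636/7 =14090.86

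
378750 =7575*50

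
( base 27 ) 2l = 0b1001011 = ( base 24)33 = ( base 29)2h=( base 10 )75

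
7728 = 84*92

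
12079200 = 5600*2157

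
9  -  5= 4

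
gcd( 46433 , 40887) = 59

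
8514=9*946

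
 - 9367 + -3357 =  - 12724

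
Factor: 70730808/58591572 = 5894234/4882631 = 2^1*  13^( - 1) * 37^(  -  1)*10151^ ( - 1 )*2947117^1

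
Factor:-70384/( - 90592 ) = 2^( - 1)*19^( -1 )*53^1*83^1*149^( - 1 ) =4399/5662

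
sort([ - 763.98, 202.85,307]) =[ - 763.98,202.85,  307] 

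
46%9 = 1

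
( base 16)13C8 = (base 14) 1BBA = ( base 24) 8j0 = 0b1001111001000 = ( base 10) 5064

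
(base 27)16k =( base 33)rk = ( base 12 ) 63B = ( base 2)1110001111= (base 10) 911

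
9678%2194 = 902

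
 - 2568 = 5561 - 8129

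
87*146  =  12702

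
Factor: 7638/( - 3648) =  - 67/32 = - 2^( - 5)*67^1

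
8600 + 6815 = 15415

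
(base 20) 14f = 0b111101111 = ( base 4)13233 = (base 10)495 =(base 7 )1305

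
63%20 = 3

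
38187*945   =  36086715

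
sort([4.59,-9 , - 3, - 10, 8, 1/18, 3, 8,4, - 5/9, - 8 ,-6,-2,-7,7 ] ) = [ - 10, - 9, - 8 ,  -  7, - 6, - 3, - 2, - 5/9, 1/18,3,4, 4.59,7,8,  8]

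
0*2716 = 0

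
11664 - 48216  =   - 36552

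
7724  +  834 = 8558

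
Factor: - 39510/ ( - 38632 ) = 2^( - 2)*3^2*5^1*11^(-1 ) =45/44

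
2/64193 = 2/64193 = 0.00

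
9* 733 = 6597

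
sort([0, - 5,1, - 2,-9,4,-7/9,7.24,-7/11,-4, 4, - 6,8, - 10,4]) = [- 10 , - 9, - 6,- 5, -4,-2,-7/9, - 7/11,0, 1,4 , 4,  4,7.24,8 ] 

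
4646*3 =13938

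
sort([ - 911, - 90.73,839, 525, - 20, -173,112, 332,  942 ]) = [ - 911, - 173,- 90.73, - 20,112, 332,525, 839, 942]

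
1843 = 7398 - 5555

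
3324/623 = 3324/623 =5.34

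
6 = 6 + 0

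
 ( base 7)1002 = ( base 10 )345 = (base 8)531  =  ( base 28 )c9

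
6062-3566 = 2496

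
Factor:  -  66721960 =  - 2^3 *5^1*293^1*5693^1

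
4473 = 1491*3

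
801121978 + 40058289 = 841180267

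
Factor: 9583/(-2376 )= - 2^( - 3)*3^( - 3 )*7^1 * 11^( - 1)*37^2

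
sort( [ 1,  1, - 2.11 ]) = [ - 2.11, 1,  1]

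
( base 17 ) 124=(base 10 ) 327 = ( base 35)9C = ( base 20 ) G7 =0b101000111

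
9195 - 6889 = 2306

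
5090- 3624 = 1466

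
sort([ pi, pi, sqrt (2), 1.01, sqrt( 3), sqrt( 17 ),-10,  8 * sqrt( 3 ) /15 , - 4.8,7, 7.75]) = [-10,  -  4.8,8 * sqrt(3 )/15, 1.01, sqrt(2),sqrt(3) , pi, pi, sqrt(17), 7, 7.75]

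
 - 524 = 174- 698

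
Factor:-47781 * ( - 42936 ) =2051525016  =  2^3*3^3*1789^1*5309^1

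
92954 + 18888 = 111842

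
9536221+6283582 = 15819803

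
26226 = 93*282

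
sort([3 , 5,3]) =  [ 3, 3, 5]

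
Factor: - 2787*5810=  - 2^1*3^1*5^1*7^1*83^1 * 929^1 =- 16192470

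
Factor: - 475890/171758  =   - 435/157 = - 3^1*5^1* 29^1*157^( - 1 )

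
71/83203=71/83203 =0.00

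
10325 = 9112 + 1213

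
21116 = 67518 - 46402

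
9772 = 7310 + 2462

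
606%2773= 606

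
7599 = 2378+5221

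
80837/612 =132 + 53/612 = 132.09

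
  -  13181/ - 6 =13181/6 = 2196.83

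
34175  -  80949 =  - 46774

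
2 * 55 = 110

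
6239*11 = 68629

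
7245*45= 326025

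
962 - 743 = 219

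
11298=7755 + 3543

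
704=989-285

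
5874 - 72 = 5802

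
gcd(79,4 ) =1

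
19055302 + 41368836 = 60424138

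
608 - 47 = 561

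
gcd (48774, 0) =48774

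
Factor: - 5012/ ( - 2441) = 2^2*7^1*179^1*2441^ ( - 1)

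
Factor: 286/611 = 22/47 = 2^1*11^1*47^(-1) 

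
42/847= 6/121 = 0.05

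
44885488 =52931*848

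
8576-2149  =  6427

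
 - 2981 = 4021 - 7002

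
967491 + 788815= 1756306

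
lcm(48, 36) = 144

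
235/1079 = 235/1079 =0.22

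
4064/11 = 4064/11 = 369.45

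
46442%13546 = 5804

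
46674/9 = 5186=5186.00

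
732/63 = 244/21 =11.62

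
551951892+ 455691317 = 1007643209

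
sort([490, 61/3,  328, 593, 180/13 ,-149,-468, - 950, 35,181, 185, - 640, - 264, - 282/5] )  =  [ - 950, - 640, - 468, - 264 ,-149 , - 282/5,180/13,61/3 , 35, 181,  185, 328,490, 593 ]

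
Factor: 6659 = 6659^1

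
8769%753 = 486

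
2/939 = 2/939= 0.00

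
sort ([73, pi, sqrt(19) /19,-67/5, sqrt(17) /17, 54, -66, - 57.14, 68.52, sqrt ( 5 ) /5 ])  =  [-66, - 57.14, - 67/5, sqrt (19) /19, sqrt(17 ) /17, sqrt(5) /5, pi, 54, 68.52, 73]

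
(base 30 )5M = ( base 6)444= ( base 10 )172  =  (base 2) 10101100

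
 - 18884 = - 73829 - -54945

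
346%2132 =346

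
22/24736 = 11/12368= 0.00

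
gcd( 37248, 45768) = 24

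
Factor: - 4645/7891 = -5^1 * 13^( - 1)*607^( - 1)*929^1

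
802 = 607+195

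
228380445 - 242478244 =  - 14097799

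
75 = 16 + 59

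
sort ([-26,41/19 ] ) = [-26, 41/19 ] 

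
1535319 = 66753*23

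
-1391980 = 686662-2078642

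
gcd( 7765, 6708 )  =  1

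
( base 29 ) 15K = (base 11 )835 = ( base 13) 5C5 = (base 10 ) 1006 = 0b1111101110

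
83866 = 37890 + 45976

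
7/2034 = 7/2034 = 0.00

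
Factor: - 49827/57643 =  - 51/59  =  - 3^1 * 17^1*59^( - 1)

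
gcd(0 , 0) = 0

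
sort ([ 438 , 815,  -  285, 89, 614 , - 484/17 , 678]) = [ - 285, - 484/17,89,438,614, 678,815 ]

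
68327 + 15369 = 83696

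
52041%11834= 4705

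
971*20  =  19420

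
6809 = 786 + 6023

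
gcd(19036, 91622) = 2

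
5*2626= 13130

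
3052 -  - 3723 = 6775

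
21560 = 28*770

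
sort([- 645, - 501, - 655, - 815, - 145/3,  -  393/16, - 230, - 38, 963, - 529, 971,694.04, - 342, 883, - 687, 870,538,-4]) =[  -  815,  -  687,-655, - 645, - 529, - 501, - 342, - 230, - 145/3,-38,-393/16, - 4,538 , 694.04, 870, 883, 963, 971 ]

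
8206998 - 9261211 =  - 1054213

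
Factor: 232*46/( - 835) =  - 2^4*5^( - 1) * 23^1*29^1*167^(- 1) = - 10672/835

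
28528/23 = 1240 + 8/23=1240.35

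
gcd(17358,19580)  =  22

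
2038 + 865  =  2903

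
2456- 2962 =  - 506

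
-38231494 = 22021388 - 60252882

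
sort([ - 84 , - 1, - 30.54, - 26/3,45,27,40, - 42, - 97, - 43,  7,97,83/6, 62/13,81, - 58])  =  [-97,  -  84, - 58, - 43, - 42, - 30.54, - 26/3,  -  1, 62/13,7,83/6, 27,40,45,81,97 ] 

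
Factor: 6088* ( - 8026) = - 48862288= - 2^4*761^1 * 4013^1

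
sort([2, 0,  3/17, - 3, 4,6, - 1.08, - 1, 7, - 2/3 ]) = [ - 3,  -  1.08, - 1, - 2/3,0, 3/17,2, 4,6, 7] 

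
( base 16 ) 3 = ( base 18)3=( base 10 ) 3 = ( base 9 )3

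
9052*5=45260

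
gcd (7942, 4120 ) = 2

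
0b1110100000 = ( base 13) 565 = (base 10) 928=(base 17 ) 33a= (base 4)32200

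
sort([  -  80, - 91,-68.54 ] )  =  [ - 91, - 80, - 68.54 ]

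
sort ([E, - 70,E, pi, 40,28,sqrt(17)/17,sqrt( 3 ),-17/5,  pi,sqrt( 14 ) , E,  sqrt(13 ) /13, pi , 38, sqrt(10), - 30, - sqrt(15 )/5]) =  [ - 70, - 30, - 17/5, - sqrt(15)/5,sqrt(17) /17,sqrt( 13)/13,sqrt (3),E,E, E,  pi,pi,pi,  sqrt( 10 ), sqrt( 14),28,  38, 40 ]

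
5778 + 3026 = 8804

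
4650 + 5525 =10175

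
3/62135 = 3/62135= 0.00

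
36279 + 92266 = 128545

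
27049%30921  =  27049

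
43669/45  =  43669/45 =970.42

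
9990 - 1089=8901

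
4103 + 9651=13754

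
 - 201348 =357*(-564)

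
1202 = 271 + 931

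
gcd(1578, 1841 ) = 263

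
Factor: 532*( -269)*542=-2^3*7^1 * 19^1*269^1*271^1 = -77564536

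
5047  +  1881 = 6928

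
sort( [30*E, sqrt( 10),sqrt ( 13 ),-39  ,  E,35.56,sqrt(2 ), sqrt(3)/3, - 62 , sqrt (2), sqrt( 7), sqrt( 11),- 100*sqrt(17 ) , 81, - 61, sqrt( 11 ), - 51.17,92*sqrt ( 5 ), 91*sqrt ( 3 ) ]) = [ - 100*sqrt (17 ), - 62, - 61,-51.17, - 39,sqrt ( 3 )/3, sqrt( 2 ), sqrt(2 ),sqrt( 7),E,sqrt( 10), sqrt ( 11 ),sqrt(11),  sqrt( 13 ) , 35.56 , 81 , 30*E, 91*sqrt( 3 ),92*sqrt( 5) ] 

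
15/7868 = 15/7868  =  0.00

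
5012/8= 1253/2 =626.50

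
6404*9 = 57636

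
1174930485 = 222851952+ 952078533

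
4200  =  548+3652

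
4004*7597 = 30418388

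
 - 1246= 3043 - 4289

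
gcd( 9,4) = 1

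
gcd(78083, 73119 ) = 1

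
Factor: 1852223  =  47^1*39409^1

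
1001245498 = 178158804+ 823086694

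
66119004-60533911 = 5585093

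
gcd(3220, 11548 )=4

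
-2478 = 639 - 3117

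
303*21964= 6655092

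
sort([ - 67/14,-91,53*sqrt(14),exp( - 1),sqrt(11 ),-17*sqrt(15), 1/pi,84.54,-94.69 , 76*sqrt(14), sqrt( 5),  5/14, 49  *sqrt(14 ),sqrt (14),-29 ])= [-94.69,-91, - 17*sqrt(15), - 29 ,-67/14,1/pi,  5/14,exp(-1), sqrt( 5 ),  sqrt (11),sqrt( 14), 84.54,49 * sqrt( 14) , 53 * sqrt (14),76*sqrt(14 )]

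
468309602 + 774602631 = 1242912233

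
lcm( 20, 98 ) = 980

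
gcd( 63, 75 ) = 3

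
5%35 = 5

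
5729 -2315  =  3414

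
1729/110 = 1729/110 = 15.72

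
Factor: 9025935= 3^1*5^1*89^1*6761^1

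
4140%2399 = 1741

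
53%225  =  53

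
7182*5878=42215796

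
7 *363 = 2541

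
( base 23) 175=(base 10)695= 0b1010110111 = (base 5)10240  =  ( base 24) 14n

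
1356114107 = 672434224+683679883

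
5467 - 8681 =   -  3214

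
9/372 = 3/124 = 0.02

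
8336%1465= 1011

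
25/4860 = 5/972 =0.01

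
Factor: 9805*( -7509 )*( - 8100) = 596368534500 =2^2*3^5*5^3*37^1*53^1*2503^1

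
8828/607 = 14 + 330/607 = 14.54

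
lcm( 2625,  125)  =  2625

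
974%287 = 113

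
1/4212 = 1/4212 = 0.00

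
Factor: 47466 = 2^1 * 3^4 * 293^1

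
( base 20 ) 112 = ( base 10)422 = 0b110100110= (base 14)222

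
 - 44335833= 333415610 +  - 377751443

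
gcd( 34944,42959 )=7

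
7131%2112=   795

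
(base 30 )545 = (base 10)4625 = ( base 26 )6ln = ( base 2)1001000010001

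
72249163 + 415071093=487320256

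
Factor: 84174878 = 2^1*29^1*1451291^1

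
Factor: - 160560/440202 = - 120/329  =  - 2^3*3^1*5^1*7^( - 1)*47^( - 1)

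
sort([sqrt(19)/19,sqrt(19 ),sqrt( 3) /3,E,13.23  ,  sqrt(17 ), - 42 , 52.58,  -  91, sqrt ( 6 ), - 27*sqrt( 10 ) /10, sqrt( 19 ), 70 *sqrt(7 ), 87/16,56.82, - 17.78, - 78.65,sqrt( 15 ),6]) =[  -  91, - 78.65,  -  42, - 17.78, -27*sqrt( 10)/10, sqrt( 19 )/19, sqrt( 3)/3,sqrt(6 ),E, sqrt(15 ) , sqrt( 17),sqrt(19),sqrt( 19),87/16,  6, 13.23, 52.58, 56.82,70*sqrt ( 7)]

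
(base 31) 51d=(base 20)C29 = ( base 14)1aa5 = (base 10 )4849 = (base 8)11361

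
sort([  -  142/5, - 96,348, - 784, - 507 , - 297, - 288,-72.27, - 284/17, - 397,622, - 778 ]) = [-784, - 778,-507, - 397, - 297, - 288, - 96, - 72.27,-142/5, - 284/17,348, 622] 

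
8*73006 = 584048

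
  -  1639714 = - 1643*998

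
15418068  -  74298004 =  - 58879936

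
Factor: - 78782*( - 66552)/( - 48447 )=-2^4*  3^( - 1 )*7^( - 1)*11^1*47^1 * 59^1 * 769^(- 1 )*3581^1 = - 1747699888/16149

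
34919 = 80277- 45358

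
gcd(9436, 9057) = 1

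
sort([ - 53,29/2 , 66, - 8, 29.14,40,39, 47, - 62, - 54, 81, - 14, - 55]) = [-62,  -  55, - 54 ,  -  53,-14, - 8, 29/2,29.14,39, 40 , 47, 66,81 ]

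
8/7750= 4/3875 = 0.00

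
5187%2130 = 927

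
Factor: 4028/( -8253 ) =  -2^2*3^( - 2 )*7^( - 1 )*19^1*53^1*131^ (-1)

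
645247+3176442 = 3821689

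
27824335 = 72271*385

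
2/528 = 1/264 =0.00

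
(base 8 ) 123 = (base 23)3e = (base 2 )1010011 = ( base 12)6b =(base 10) 83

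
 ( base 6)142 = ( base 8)76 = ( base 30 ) 22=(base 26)2a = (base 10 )62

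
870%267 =69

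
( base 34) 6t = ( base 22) AD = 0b11101001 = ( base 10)233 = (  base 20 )BD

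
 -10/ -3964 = 5/1982  =  0.00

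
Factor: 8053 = 8053^1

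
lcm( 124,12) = 372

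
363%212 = 151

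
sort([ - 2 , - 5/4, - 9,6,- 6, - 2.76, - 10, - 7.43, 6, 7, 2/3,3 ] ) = [ - 10, - 9, - 7.43, -6, - 2.76 ,-2, - 5/4,2/3,3, 6,6,  7]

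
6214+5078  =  11292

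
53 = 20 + 33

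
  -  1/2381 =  - 1 + 2380/2381 = - 0.00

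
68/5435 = 68/5435 = 0.01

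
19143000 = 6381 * 3000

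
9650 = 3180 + 6470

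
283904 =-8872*( - 32 )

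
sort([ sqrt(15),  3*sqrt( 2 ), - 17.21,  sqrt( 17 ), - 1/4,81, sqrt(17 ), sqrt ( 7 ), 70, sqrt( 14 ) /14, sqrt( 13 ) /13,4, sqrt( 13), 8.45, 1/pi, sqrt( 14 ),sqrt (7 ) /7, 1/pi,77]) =[ - 17.21, - 1/4, sqrt( 14)/14,sqrt( 13)/13,1/pi, 1/pi, sqrt(7 ) /7, sqrt( 7), sqrt (13 ), sqrt(14), sqrt( 15 ), 4, sqrt(17),sqrt( 17 ),3*sqrt( 2 ), 8.45, 70 , 77,81]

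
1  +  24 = 25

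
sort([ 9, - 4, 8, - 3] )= [ -4, - 3, 8, 9]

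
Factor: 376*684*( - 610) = - 2^6*3^2*5^1*19^1*47^1*61^1 = - 156882240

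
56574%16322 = 7608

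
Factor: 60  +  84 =144 = 2^4*3^2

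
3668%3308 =360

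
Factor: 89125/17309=5^3*19^( - 1) * 23^1*31^1*911^ ( - 1 ) 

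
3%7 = 3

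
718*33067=23742106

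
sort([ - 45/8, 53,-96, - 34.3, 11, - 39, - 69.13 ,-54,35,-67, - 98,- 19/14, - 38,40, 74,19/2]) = [ - 98, - 96, - 69.13,-67, -54 , - 39,-38, - 34.3,-45/8,-19/14, 19/2, 11, 35, 40,53, 74]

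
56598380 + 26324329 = 82922709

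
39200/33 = 39200/33 =1187.88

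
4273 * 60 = 256380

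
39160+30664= 69824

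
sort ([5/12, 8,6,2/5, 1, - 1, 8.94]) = [ - 1,2/5,5/12 , 1,6,8, 8.94]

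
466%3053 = 466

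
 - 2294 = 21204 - 23498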